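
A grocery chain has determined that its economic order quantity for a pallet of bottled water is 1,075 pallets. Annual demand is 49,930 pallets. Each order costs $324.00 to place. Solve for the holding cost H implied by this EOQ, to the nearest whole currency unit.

H ≈ $28

Invert the EOQ relation Q*² = 2DS/H.
From Q* = √(2DS/H): H = 2DS / Q*² = 2 × 49,930 × 324 / 1,075² = 27.9975.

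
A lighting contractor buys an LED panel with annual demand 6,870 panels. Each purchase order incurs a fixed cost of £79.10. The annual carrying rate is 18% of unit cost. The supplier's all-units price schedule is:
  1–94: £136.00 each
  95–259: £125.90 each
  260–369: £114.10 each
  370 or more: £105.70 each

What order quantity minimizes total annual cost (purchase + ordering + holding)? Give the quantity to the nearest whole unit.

Q* ≈ 370 panels

Holding cost per unit per year at price C is H = 0.18·C.
Candidates are each tier's EOQ (if it falls in that tier) and each price-break quantity.
Tier 1 (£136.00): EOQ = 210.7 exceeds tier's upper bound 94, so this tier is dominated.
EOQ at £125.90 = 219.0 (feasible in tier 2): TC = 6,870×£125.90 + (6,870/219.0)×79.1 + (219.0/2)×0.18×£125.90 = £869,895.85.
EOQ at £114.10 = 230.0 < 260, so use break Q=260: TC = 6,870×£114.10 + (6,870/260.0)×79.1 + (260.0/2)×0.18×£114.10 = £788,627.01.
EOQ at £105.70 = 239.0 < 370, so use break Q=370: TC = 6,870×£105.70 + (6,870/370.0)×79.1 + (370.0/2)×0.18×£105.70 = £731,147.50.
Lowest total cost is £731,147.50 at Q = 370.0.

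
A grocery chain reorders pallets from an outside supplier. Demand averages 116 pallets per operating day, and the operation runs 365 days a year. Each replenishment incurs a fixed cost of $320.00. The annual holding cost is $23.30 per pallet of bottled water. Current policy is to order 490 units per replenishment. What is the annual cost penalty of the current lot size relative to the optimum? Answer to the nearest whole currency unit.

Extra cost ≈ $8,232 per year

Annual demand D = 116 × 365 = 42,340.
EOQ = √(2DS/H) = √(2 × 42,340 × 320 / 23.3) ≈ 1078.42.
Cost at Q* = (D/Q*)S + (Q*/2)H = √(2DSH) ≈ $25,127.16.
Cost at Q = 490: (42,340/490)×320 + (490/2)×23.3 = $27,650.61 + $5,708.50 = $33,359.11.
Excess = $33,359.11 − $25,127.16 = $8,231.95.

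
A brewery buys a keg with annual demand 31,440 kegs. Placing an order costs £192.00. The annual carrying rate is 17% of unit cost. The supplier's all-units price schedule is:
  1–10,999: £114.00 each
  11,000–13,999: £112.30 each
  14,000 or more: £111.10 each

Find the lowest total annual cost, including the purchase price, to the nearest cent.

Holding cost per unit per year at price C is H = 0.17·C.
Candidates are each tier's EOQ (if it falls in that tier) and each price-break quantity.
EOQ at £114.00 = 789.3 (feasible in tier 1): TC = 31,440×£114.00 + (31,440/789.3)×192 + (789.3/2)×0.17×£114.00 = £3,599,456.21.
EOQ at £112.30 = 795.2 < 11000, so use break Q=11000: TC = 31,440×£112.30 + (31,440/11000.0)×192 + (11000.0/2)×0.17×£112.30 = £3,636,261.27.
EOQ at £111.10 = 799.5 < 14000, so use break Q=14000: TC = 31,440×£111.10 + (31,440/14000.0)×192 + (14000.0/2)×0.17×£111.10 = £3,625,624.18.
Lowest total cost among the candidates is at Q = 789.3.

TC* ≈ £3,599,456.21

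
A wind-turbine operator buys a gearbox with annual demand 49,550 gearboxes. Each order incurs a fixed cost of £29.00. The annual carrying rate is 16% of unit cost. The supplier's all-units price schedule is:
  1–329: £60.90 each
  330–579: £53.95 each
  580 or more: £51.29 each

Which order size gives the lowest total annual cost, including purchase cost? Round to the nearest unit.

Holding cost per unit per year at price C is H = 0.16·C.
For each price level, check whether its EOQ is feasible; otherwise the best quantity at that price is the breakpoint.
Tier 1 (£60.90): EOQ = 543.1 exceeds tier's upper bound 329, so this tier is dominated.
EOQ at £53.95 = 577.0 (feasible in tier 2): TC = 49,550×£53.95 + (49,550/577.0)×29 + (577.0/2)×0.16×£53.95 = £2,678,203.21.
EOQ at £51.29 = 591.8 (feasible in tier 3): TC = 49,550×£51.29 + (49,550/591.8)×29 + (591.8/2)×0.16×£51.29 = £2,546,275.87.
Lowest total cost is £2,546,275.87 at Q = 591.8.

Q* ≈ 592 gearboxes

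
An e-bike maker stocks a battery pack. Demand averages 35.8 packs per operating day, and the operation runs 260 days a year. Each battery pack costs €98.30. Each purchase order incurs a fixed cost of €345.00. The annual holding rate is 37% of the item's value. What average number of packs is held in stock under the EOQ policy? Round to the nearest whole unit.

Annual demand D = 35.8 × 260 = 9,308.
Holding cost H = 0.37 × €98.30 = €36.3710 per unit per year.
Q* = √(2DS/H) = √(2 × 9,308 × 345 / 36.371) ≈ 420.22.
Average inventory = Q*/2 ≈ 420.22 / 2 = 210.109.

Average inventory ≈ 210 packs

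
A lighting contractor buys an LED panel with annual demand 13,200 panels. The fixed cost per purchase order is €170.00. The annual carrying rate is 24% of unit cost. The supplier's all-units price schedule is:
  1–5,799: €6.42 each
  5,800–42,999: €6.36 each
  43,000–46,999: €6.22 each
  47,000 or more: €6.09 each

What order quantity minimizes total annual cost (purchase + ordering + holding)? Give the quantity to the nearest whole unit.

Holding cost per unit per year at price C is H = 0.24·C.
Evaluate total cost at each tier's feasible EOQ or, if the EOQ is below the tier, at the tier's minimum quantity.
EOQ at €6.42 = 1706.7 (feasible in tier 1): TC = 13,200×€6.42 + (13,200/1706.7)×170 + (1706.7/2)×0.24×€6.42 = €87,373.66.
EOQ at €6.36 = 1714.7 < 5800, so use break Q=5800: TC = 13,200×€6.36 + (13,200/5800.0)×170 + (5800.0/2)×0.24×€6.36 = €88,765.46.
EOQ at €6.22 = 1733.9 < 43000, so use break Q=43000: TC = 13,200×€6.22 + (13,200/43000.0)×170 + (43000.0/2)×0.24×€6.22 = €114,251.39.
EOQ at €6.09 = 1752.3 < 47000, so use break Q=47000: TC = 13,200×€6.09 + (13,200/47000.0)×170 + (47000.0/2)×0.24×€6.09 = €114,783.34.
Lowest total cost is €87,373.66 at Q = 1706.7.

Q* ≈ 1,707 panels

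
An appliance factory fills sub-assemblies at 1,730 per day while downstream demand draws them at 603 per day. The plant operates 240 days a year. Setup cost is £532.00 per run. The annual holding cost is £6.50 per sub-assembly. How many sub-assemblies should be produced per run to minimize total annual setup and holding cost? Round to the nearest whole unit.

Annual demand D = 603 × 240 = 144,720.
Production build-up factor (1 − d/p) = 1 − 603/1,730 = 0.6514.
Q* = √(2DS / (H(1 − d/p))) = √(2 × 144,720 × 532 / (6.5 × 0.6514)).
= √(153,982,080 / 4.2344) ≈ 6030.308.

Q* ≈ 6,030 sub-assemblies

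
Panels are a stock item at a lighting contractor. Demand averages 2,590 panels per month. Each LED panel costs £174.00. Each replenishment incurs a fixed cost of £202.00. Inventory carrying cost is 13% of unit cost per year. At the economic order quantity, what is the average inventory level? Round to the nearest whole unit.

Annual demand D = 2,590 × 12 = 31,080.
Holding cost H = 0.13 × £174.00 = £22.6200 per unit per year.
Q* = √(2DS/H) = √(2 × 31,080 × 202 / 22.62) ≈ 745.05.
Average inventory = Q*/2 ≈ 745.05 / 2 = 372.525.

Average inventory ≈ 373 panels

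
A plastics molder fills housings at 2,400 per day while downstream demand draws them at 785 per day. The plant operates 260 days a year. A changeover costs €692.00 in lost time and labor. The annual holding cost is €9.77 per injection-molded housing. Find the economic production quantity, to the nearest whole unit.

Q* ≈ 6,555 housings

Annual demand D = 785 × 260 = 204,100.
Production build-up factor (1 − d/p) = 1 − 785/2,400 = 0.6729.
Q* = √(2DS / (H(1 − d/p))) = √(2 × 204,100 × 692 / (9.77 × 0.6729)).
= √(282,474,400 / 6.5744) ≈ 6554.833.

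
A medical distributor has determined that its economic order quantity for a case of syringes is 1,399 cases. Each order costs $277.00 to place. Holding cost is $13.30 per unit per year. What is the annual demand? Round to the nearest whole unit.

Squaring Q* = √(2DS/H) gives Q*² = 2DS/H.
From Q* = √(2DS/H): D = Q*²H / (2S) = 1,399² × 13.3 / (2 × 277) = 46986.955.

D ≈ 46,987 cases per year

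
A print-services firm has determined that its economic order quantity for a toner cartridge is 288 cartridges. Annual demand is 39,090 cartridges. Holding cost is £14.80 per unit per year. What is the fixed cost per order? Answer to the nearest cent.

S ≈ £15.70

The basic EOQ model gives Q* = √(2DS/H); rearrange for the unknown.
From Q* = √(2DS/H): S = Q*²H / (2D) = 288² × 14.8 / (2 × 39,090) = 15.7019.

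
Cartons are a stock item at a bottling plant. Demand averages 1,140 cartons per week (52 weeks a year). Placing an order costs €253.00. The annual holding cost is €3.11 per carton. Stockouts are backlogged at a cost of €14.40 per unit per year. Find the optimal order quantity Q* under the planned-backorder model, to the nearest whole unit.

Q* ≈ 3,425 cartons

Annual demand D = 1,140 × 52 = 59,280.
With planned backorders, Q* = √(2DS/H) · √((H+B)/B).
√(2DS/H) = √(2 × 59,280 × 253 / 3.11) = 3105.626.
√((H+B)/B) = √((3.11+14.4)/14.4) = 1.1027.
Q* ≈ 3424.609.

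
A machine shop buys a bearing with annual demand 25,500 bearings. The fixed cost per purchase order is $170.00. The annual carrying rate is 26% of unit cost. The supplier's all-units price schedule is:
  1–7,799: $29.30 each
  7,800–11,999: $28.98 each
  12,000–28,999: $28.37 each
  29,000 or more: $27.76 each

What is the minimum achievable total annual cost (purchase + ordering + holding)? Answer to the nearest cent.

Holding cost per unit per year at price C is H = 0.26·C.
For each price level, check whether its EOQ is feasible; otherwise the best quantity at that price is the breakpoint.
EOQ at $29.30 = 1066.8 (feasible in tier 1): TC = 25,500×$29.30 + (25,500/1066.8)×170 + (1066.8/2)×0.26×$29.30 = $755,277.00.
EOQ at $28.98 = 1072.7 < 7800, so use break Q=7800: TC = 25,500×$28.98 + (25,500/7800.0)×170 + (7800.0/2)×0.26×$28.98 = $768,931.49.
EOQ at $28.37 = 1084.2 < 12000, so use break Q=12000: TC = 25,500×$28.37 + (25,500/12000.0)×170 + (12000.0/2)×0.26×$28.37 = $768,053.45.
EOQ at $27.76 = 1096.0 < 29000, so use break Q=29000: TC = 25,500×$27.76 + (25,500/29000.0)×170 + (29000.0/2)×0.26×$27.76 = $812,684.68.
Lowest total cost among the candidates is at Q = 1066.8.

TC* ≈ $755,277.00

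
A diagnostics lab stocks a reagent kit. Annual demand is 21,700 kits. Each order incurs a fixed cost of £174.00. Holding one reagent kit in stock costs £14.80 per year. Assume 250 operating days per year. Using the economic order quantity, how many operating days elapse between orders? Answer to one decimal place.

Q* = √(2DS/H) = √(2 × 21,700 × 174 / 14.8) ≈ 714.31.
Cycle time = Q*/D × 250 = 714.31 / 21,700 × 250 ≈ 8.229 days.

T ≈ 8.2 days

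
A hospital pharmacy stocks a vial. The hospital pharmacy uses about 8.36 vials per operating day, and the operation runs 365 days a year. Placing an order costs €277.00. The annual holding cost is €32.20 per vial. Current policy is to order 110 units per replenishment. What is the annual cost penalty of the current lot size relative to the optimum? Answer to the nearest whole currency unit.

Annual demand D = 8.36 × 365 = 3,051.4.
EOQ = √(2DS/H) = √(2 × 3,051.4 × 277 / 32.2) ≈ 229.13.
Cost at Q* = (D/Q*)S + (Q*/2)H = √(2DSH) ≈ €7,377.89.
Cost at Q = 110: (3,051.4/110)×277 + (110/2)×32.2 = €7,683.98 + €1,771.00 = €9,454.98.
Excess = €9,454.98 − €7,377.89 = €2,077.09.

Extra cost ≈ €2,077 per year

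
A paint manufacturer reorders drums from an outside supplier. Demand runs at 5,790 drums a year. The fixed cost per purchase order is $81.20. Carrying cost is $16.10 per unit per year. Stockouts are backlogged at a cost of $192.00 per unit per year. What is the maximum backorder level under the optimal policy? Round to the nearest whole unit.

S* ≈ 19 drums

With planned backorders, Q* = √(2DS/H) · √((H+B)/B).
√(2DS/H) = √(2 × 5,790 × 81.2 / 16.1) = 241.668.
√((H+B)/B) = √((16.1+192)/192) = 1.0411.
Q* ≈ 251.597.
S* = Q* · H/(H+B) = 251.597 × 16.1/208.1 ≈ 19.465.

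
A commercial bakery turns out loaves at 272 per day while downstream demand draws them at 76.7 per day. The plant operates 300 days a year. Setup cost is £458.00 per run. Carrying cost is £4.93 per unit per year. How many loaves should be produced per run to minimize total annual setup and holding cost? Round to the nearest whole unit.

Q* ≈ 2,440 loaves

Annual demand D = 76.7 × 300 = 23,010.
Production build-up factor (1 − d/p) = 1 − 76.7/272 = 0.7180.
Q* = √(2DS / (H(1 − d/p))) = √(2 × 23,010 × 458 / (4.93 × 0.7180)).
= √(21,077,160 / 3.5398) ≈ 2440.147.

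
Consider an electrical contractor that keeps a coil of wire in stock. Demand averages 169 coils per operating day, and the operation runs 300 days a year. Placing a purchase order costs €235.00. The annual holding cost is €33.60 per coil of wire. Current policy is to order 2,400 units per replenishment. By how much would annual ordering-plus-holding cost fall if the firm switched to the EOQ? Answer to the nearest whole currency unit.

Extra cost ≈ €16,989 per year

Annual demand D = 169 × 300 = 50,700.
EOQ = √(2DS/H) = √(2 × 50,700 × 235 / 33.6) ≈ 842.14.
Cost at Q* = (D/Q*)S + (Q*/2)H = √(2DSH) ≈ €28,295.84.
Cost at Q = 2,400: (50,700/2,400)×235 + (2,400/2)×33.6 = €4,964.38 + €40,320.00 = €45,284.38.
Excess = €45,284.38 − €28,295.84 = €16,988.54.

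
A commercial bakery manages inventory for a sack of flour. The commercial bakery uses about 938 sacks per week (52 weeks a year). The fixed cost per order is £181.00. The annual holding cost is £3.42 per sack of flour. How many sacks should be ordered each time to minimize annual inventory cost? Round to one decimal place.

Annual demand D = 938 × 52 = 48,776.
EOQ = √(2DS / H) = √(2 × 48,776 × 181 / 3.42).
= √(17,656,912 / 3.42) = √5,162,839.7661 ≈ 2272.188.

Q* ≈ 2,272.2 sacks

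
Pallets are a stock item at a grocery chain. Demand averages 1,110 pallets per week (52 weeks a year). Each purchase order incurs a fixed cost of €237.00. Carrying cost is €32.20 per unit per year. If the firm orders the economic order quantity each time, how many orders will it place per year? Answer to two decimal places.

N ≈ 62.62 orders per year

Annual demand D = 1,110 × 52 = 57,720.
The optimal lot size = √(2DS/H) = √(2 × 57,720 × 237 / 32.2) ≈ 921.77.
Orders per year = D / Q* = 57,720 / 921.77 ≈ 62.618.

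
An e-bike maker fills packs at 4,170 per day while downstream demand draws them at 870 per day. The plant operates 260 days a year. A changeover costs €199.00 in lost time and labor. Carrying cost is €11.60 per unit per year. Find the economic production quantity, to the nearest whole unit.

Annual demand D = 870 × 260 = 226,200.
Production build-up factor (1 − d/p) = 1 − 870/4,170 = 0.7914.
Q* = √(2DS / (H(1 − d/p))) = √(2 × 226,200 × 199 / (11.6 × 0.7914)).
= √(90,027,600 / 9.1799) ≈ 3131.626.

Q* ≈ 3,132 packs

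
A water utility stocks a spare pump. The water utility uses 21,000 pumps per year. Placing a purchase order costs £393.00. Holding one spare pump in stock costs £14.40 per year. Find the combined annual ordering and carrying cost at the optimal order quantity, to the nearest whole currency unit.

TC* ≈ £15,417

The optimal lot size = √(2DS/H) = √(2 × 21,000 × 393 / 14.4) ≈ 1070.63.
At the optimum the two cost components are equal, so total cost = 2·(Q*/2)H = Q*·H.
Minimum total = √(2DSH) = √(2 × 21,000 × 393 × 14.4) ≈ 15417.081.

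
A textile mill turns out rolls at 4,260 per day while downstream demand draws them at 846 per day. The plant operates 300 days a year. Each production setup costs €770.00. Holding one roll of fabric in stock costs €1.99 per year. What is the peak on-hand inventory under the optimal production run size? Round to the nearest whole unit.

I_max ≈ 12,546 rolls

Annual demand D = 846 × 300 = 253,800.
Production build-up factor (1 − d/p) = 1 − 846/4,260 = 0.8014.
Q* = √(2DS / (H(1 − d/p))) = √(2 × 253,800 × 770 / (1.99 × 0.8014)).
= √(390,852,000 / 1.5948) ≈ 15654.986.
Maximum inventory = Q*(1 − d/p) = 15654.986 × 0.8014 ≈ 12546.038.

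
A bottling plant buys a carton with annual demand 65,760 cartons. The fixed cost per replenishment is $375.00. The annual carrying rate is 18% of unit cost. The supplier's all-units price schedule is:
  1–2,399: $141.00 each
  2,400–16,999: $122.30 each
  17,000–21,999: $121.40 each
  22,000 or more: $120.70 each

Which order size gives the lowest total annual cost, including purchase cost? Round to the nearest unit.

Q* ≈ 2,400 cartons

Holding cost per unit per year at price C is H = 0.18·C.
For each price level, check whether its EOQ is feasible; otherwise the best quantity at that price is the breakpoint.
EOQ at $141.00 = 1394.0 (feasible in tier 1): TC = 65,760×$141.00 + (65,760/1394.0)×375 + (1394.0/2)×0.18×$141.00 = $9,307,539.96.
EOQ at $122.30 = 1496.8 < 2400, so use break Q=2400: TC = 65,760×$122.30 + (65,760/2400.0)×375 + (2400.0/2)×0.18×$122.30 = $8,079,139.80.
EOQ at $121.40 = 1502.3 < 17000, so use break Q=17000: TC = 65,760×$121.40 + (65,760/17000.0)×375 + (17000.0/2)×0.18×$121.40 = $8,170,456.59.
EOQ at $120.70 = 1506.7 < 22000, so use break Q=22000: TC = 65,760×$120.70 + (65,760/22000.0)×375 + (22000.0/2)×0.18×$120.70 = $8,177,338.91.
Lowest total cost is $8,079,139.80 at Q = 2400.0.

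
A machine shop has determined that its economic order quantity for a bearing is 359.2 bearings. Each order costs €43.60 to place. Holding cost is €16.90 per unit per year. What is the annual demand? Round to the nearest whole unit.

Squaring Q* = √(2DS/H) gives Q*² = 2DS/H.
From Q* = √(2DS/H): D = Q*²H / (2S) = 359.2² × 16.9 / (2 × 43.6) = 25005.922.

D ≈ 25,006 bearings per year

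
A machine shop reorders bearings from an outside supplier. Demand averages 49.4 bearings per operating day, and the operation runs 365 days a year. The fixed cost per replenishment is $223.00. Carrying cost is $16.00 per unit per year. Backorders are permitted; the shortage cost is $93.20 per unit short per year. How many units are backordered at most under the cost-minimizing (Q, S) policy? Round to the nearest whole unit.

Annual demand D = 49.4 × 365 = 18,031.
With planned backorders, Q* = √(2DS/H) · √((H+B)/B).
√(2DS/H) = √(2 × 18,031 × 223 / 16) = 708.953.
√((H+B)/B) = √((16+93.2)/93.2) = 1.0824.
Q* ≈ 767.398.
S* = Q* · H/(H+B) = 767.398 × 16/109.2 ≈ 112.439.

S* ≈ 112 bearings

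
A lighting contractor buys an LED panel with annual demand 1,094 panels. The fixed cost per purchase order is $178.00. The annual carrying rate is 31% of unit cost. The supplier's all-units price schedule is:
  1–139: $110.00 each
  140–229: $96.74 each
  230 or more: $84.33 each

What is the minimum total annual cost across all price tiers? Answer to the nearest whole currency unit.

TC* ≈ $96,110

Holding cost per unit per year at price C is H = 0.31·C.
Evaluate total cost at each tier's feasible EOQ or, if the EOQ is below the tier, at the tier's minimum quantity.
EOQ at $110.00 = 106.9 (feasible in tier 1): TC = 1,094×$110.00 + (1,094/106.9)×178 + (106.9/2)×0.31×$110.00 = $123,984.27.
EOQ at $96.74 = 114.0 < 140, so use break Q=140: TC = 1,094×$96.74 + (1,094/140.0)×178 + (140.0/2)×0.31×$96.74 = $109,323.76.
EOQ at $84.33 = 122.1 < 230, so use break Q=230: TC = 1,094×$84.33 + (1,094/230.0)×178 + (230.0/2)×0.31×$84.33 = $96,110.05.
Lowest total cost among the candidates is at Q = 230.0.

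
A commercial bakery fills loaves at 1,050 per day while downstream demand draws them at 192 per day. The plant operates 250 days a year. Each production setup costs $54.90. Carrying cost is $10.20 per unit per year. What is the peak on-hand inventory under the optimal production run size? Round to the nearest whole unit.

Annual demand D = 192 × 250 = 48,000.
Production build-up factor (1 − d/p) = 1 − 192/1,050 = 0.8171.
Q* = √(2DS / (H(1 − d/p))) = √(2 × 48,000 × 54.9 / (10.2 × 0.8171)).
= √(5,270,400 / 8.3349) ≈ 795.193.
Maximum inventory = Q*(1 − d/p) = 795.193 × 0.8171 ≈ 649.787.

I_max ≈ 650 loaves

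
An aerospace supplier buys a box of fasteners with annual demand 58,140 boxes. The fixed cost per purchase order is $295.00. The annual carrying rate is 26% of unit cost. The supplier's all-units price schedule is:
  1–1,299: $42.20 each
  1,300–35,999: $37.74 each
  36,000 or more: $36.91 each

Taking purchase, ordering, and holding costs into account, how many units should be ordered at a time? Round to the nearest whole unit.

Holding cost per unit per year at price C is H = 0.26·C.
Candidates are each tier's EOQ (if it falls in that tier) and each price-break quantity.
Tier 1 ($42.20): EOQ = 1768.2 exceeds tier's upper bound 1299, so this tier is dominated.
EOQ at $37.74 = 1869.7 (feasible in tier 2): TC = 58,140×$37.74 + (58,140/1869.7)×295 + (1869.7/2)×0.26×$37.74 = $2,212,550.01.
EOQ at $36.91 = 1890.6 < 36000, so use break Q=36000: TC = 58,140×$36.91 + (58,140/36000.0)×295 + (36000.0/2)×0.26×$36.91 = $2,319,162.62.
Lowest total cost is $2,212,550.01 at Q = 1869.7.

Q* ≈ 1,870 boxes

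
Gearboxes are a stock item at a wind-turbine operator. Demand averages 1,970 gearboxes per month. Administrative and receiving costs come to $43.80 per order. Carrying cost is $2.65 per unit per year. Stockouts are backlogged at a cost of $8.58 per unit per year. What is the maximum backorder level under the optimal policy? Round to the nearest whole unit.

Annual demand D = 1,970 × 12 = 23,640.
With planned backorders, Q* = √(2DS/H) · √((H+B)/B).
√(2DS/H) = √(2 × 23,640 × 43.8 / 2.65) = 884.001.
√((H+B)/B) = √((2.65+8.58)/8.58) = 1.1441.
Q* ≈ 1011.344.
S* = Q* · H/(H+B) = 1011.344 × 2.65/11.23 ≈ 238.652.

S* ≈ 239 gearboxes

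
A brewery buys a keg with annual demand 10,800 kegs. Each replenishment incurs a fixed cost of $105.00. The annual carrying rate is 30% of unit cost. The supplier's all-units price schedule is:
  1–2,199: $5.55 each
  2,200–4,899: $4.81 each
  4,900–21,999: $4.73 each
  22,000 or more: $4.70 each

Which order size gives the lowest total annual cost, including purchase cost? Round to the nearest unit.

Holding cost per unit per year at price C is H = 0.30·C.
For each price level, check whether its EOQ is feasible; otherwise the best quantity at that price is the breakpoint.
EOQ at $5.55 = 1167.1 (feasible in tier 1): TC = 10,800×$5.55 + (10,800/1167.1)×105 + (1167.1/2)×0.30×$5.55 = $61,883.25.
EOQ at $4.81 = 1253.7 < 2200, so use break Q=2200: TC = 10,800×$4.81 + (10,800/2200.0)×105 + (2200.0/2)×0.30×$4.81 = $54,050.75.
EOQ at $4.73 = 1264.2 < 4900, so use break Q=4900: TC = 10,800×$4.73 + (10,800/4900.0)×105 + (4900.0/2)×0.30×$4.73 = $54,791.98.
EOQ at $4.70 = 1268.3 < 22000, so use break Q=22000: TC = 10,800×$4.70 + (10,800/22000.0)×105 + (22000.0/2)×0.30×$4.70 = $66,321.55.
Lowest total cost is $54,050.75 at Q = 2200.0.

Q* ≈ 2,200 kegs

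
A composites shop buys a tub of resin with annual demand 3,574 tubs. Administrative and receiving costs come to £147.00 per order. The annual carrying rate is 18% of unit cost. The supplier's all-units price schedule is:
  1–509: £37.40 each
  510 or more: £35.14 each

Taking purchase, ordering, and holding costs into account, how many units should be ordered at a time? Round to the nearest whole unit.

Holding cost per unit per year at price C is H = 0.18·C.
Candidates are each tier's EOQ (if it falls in that tier) and each price-break quantity.
EOQ at £37.40 = 395.1 (feasible in tier 1): TC = 3,574×£37.40 + (3,574/395.1)×147 + (395.1/2)×0.18×£37.40 = £136,327.24.
EOQ at £35.14 = 407.6 < 510, so use break Q=510: TC = 3,574×£35.14 + (3,574/510.0)×147 + (510.0/2)×0.18×£35.14 = £128,233.44.
Lowest total cost is £128,233.44 at Q = 510.0.

Q* ≈ 510 tubs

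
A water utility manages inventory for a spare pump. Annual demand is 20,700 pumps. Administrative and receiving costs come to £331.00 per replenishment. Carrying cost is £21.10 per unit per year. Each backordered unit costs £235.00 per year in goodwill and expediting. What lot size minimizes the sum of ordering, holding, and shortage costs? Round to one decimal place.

With planned backorders, Q* = √(2DS/H) · √((H+B)/B).
√(2DS/H) = √(2 × 20,700 × 331 / 21.1) = 805.885.
√((H+B)/B) = √((21.1+235)/235) = 1.0439.
Q* ≈ 841.286.

Q* ≈ 841.3 pumps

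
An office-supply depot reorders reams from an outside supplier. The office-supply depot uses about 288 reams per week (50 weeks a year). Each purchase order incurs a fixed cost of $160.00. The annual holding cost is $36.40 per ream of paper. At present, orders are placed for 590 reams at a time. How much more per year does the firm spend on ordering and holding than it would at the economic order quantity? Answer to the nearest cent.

Extra cost ≈ $1,691.98 per year

Annual demand D = 288 × 50 = 14,400.
EOQ = √(2DS/H) = √(2 × 14,400 × 160 / 36.4) ≈ 355.80.
Cost at Q* = (D/Q*)S + (Q*/2)H = √(2DSH) ≈ $12,951.11.
Cost at Q = 590: (14,400/590)×160 + (590/2)×36.4 = $3,905.08 + $10,738.00 = $14,643.08.
Excess = $14,643.08 − $12,951.11 = $1,691.98.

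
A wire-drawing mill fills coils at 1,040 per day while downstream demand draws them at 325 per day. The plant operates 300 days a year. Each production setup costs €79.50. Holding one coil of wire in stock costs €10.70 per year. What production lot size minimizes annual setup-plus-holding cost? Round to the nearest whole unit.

Annual demand D = 325 × 300 = 97,500.
Production build-up factor (1 − d/p) = 1 − 325/1,040 = 0.6875.
Q* = √(2DS / (H(1 − d/p))) = √(2 × 97,500 × 79.5 / (10.7 × 0.6875)).
= √(15,502,500 / 7.3562) ≈ 1451.686.

Q* ≈ 1,452 coils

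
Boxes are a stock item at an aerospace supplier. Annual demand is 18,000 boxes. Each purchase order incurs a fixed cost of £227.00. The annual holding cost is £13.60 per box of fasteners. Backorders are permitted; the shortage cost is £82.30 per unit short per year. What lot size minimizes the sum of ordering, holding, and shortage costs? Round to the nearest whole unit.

Q* ≈ 837 boxes

With planned backorders, Q* = √(2DS/H) · √((H+B)/B).
√(2DS/H) = √(2 × 18,000 × 227 / 13.6) = 775.166.
√((H+B)/B) = √((13.6+82.3)/82.3) = 1.0795.
Q* ≈ 836.766.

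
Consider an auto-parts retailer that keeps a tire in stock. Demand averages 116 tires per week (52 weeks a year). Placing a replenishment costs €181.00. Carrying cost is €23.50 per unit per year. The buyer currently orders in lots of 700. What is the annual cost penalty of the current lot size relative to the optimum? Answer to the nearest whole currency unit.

Annual demand D = 116 × 52 = 6,032.
EOQ = √(2DS/H) = √(2 × 6,032 × 181 / 23.5) ≈ 304.83.
Cost at Q* = (D/Q*)S + (Q*/2)H = √(2DSH) ≈ €7,163.39.
Cost at Q = 700: (6,032/700)×181 + (700/2)×23.5 = €1,559.70 + €8,225.00 = €9,784.70.
Excess = €9,784.70 − €7,163.39 = €2,621.31.

Extra cost ≈ €2,621 per year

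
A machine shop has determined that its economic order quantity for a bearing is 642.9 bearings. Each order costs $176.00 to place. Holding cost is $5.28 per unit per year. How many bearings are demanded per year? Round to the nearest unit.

Squaring Q* = √(2DS/H) gives Q*² = 2DS/H.
From Q* = √(2DS/H): D = Q*²H / (2S) = 642.9² × 5.28 / (2 × 176) = 6199.806.

D ≈ 6,200 bearings per year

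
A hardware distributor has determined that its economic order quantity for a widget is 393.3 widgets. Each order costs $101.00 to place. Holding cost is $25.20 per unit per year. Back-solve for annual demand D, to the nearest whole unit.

D ≈ 19,297 widgets per year

Invert the EOQ relation Q*² = 2DS/H.
From Q* = √(2DS/H): D = Q*²H / (2S) = 393.3² × 25.2 / (2 × 101) = 19297.323.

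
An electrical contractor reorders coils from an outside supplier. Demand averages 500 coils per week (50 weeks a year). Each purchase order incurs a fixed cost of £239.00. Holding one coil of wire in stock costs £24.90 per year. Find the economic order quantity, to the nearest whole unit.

Annual demand D = 500 × 50 = 25,000.
EOQ = √(2DS / H) = √(2 × 25,000 × 239 / 24.9).
= √(11,950,000 / 24.9) = √479,919.6787 ≈ 692.762.

Q* ≈ 693 coils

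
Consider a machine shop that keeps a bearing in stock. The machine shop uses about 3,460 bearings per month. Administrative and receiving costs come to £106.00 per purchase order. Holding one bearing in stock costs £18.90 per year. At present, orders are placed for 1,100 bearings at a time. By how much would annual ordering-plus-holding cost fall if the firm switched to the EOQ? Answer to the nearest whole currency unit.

Annual demand D = 3,460 × 12 = 41,520.
EOQ = √(2DS/H) = √(2 × 41,520 × 106 / 18.9) ≈ 682.44.
Cost at Q* = (D/Q*)S + (Q*/2)H = √(2DSH) ≈ £12,898.15.
Cost at Q = 1,100: (41,520/1,100)×106 + (1,100/2)×18.9 = £4,001.02 + £10,395.00 = £14,396.02.
Excess = £14,396.02 − £12,898.15 = £1,497.87.

Extra cost ≈ £1,498 per year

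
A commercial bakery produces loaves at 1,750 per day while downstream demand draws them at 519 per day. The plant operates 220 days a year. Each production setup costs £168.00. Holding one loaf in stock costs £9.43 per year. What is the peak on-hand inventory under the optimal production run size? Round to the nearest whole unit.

Annual demand D = 519 × 220 = 114,180.
Production build-up factor (1 − d/p) = 1 − 519/1,750 = 0.7034.
Q* = √(2DS / (H(1 − d/p))) = √(2 × 114,180 × 168 / (9.43 × 0.7034)).
= √(38,364,480 / 6.6333) ≈ 2404.910.
Maximum inventory = Q*(1 − d/p) = 2404.910 × 0.7034 ≈ 1691.682.

I_max ≈ 1,692 loaves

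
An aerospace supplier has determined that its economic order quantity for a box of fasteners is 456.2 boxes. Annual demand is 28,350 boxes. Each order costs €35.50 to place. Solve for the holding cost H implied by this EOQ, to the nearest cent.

H ≈ €9.67

The basic EOQ model gives Q* = √(2DS/H); rearrange for the unknown.
From Q* = √(2DS/H): H = 2DS / Q*² = 2 × 28,350 × 35.5 / 456.2² = 9.6717.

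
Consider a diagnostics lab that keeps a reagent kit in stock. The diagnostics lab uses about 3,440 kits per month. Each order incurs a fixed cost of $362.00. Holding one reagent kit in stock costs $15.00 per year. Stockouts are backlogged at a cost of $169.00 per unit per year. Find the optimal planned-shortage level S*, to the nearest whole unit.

S* ≈ 120 kits

Annual demand D = 3,440 × 12 = 41,280.
With planned backorders, Q* = √(2DS/H) · √((H+B)/B).
√(2DS/H) = √(2 × 41,280 × 362 / 15) = 1411.541.
√((H+B)/B) = √((15+169)/169) = 1.0434.
Q* ≈ 1472.852.
S* = Q* · H/(H+B) = 1472.852 × 15/184 ≈ 120.069.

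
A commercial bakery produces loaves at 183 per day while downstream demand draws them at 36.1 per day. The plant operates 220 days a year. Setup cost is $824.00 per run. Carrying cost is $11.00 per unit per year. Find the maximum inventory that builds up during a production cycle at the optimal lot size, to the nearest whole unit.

I_max ≈ 977 loaves

Annual demand D = 36.1 × 220 = 7,942.
Production build-up factor (1 − d/p) = 1 − 36.1/183 = 0.8027.
Q* = √(2DS / (H(1 − d/p))) = √(2 × 7,942 × 824 / (11 × 0.8027)).
= √(13,088,416 / 8.8301) ≈ 1217.480.
Maximum inventory = Q*(1 − d/p) = 1217.480 × 0.8027 ≈ 977.310.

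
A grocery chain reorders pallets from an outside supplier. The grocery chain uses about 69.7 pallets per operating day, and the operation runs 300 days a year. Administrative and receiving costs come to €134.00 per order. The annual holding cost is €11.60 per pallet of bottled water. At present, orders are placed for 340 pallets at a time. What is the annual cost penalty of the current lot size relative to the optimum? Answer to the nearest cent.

Extra cost ≈ €2,150.43 per year

Annual demand D = 69.7 × 300 = 20,910.
EOQ = √(2DS/H) = √(2 × 20,910 × 134 / 11.6) ≈ 695.05.
Cost at Q* = (D/Q*)S + (Q*/2)H = √(2DSH) ≈ €8,062.57.
Cost at Q = 340: (20,910/340)×134 + (340/2)×11.6 = €8,241.00 + €1,972.00 = €10,213.00.
Excess = €10,213.00 − €8,062.57 = €2,150.43.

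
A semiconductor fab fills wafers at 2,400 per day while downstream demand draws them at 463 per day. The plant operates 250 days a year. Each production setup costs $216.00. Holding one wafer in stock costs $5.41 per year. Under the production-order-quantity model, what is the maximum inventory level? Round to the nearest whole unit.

Annual demand D = 463 × 250 = 115,750.
Production build-up factor (1 − d/p) = 1 − 463/2,400 = 0.8071.
Q* = √(2DS / (H(1 − d/p))) = √(2 × 115,750 × 216 / (5.41 × 0.8071)).
= √(50,004,000 / 4.3663) ≈ 3384.111.
Maximum inventory = Q*(1 − d/p) = 3384.111 × 0.8071 ≈ 2731.259.

I_max ≈ 2,731 wafers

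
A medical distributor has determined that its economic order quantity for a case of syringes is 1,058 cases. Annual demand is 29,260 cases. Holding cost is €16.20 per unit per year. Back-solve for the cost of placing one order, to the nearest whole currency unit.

S ≈ €310

Squaring Q* = √(2DS/H) gives Q*² = 2DS/H.
From Q* = √(2DS/H): S = Q*²H / (2D) = 1,058² × 16.2 / (2 × 29,260) = 309.8718.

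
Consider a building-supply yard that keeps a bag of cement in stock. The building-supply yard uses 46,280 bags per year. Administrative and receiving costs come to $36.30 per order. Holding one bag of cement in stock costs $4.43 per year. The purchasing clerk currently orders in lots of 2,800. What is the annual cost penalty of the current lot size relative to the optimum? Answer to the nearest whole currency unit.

Extra cost ≈ $2,944 per year

EOQ = √(2DS/H) = √(2 × 46,280 × 36.3 / 4.43) ≈ 870.89.
Cost at Q* = (D/Q*)S + (Q*/2)H = √(2DSH) ≈ $3,858.04.
Cost at Q = 2,800: (46,280/2,800)×36.3 + (2,800/2)×4.43 = $599.99 + $6,202.00 = $6,801.99.
Excess = $6,801.99 − $3,858.04 = $2,943.95.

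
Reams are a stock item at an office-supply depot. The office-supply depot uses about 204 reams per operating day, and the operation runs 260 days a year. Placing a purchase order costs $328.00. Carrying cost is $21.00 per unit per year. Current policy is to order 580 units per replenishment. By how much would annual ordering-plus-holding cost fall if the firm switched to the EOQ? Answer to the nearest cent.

Annual demand D = 204 × 260 = 53,040.
EOQ = √(2DS/H) = √(2 × 53,040 × 328 / 21) ≈ 1287.19.
Cost at Q* = (D/Q*)S + (Q*/2)H = √(2DSH) ≈ $27,031.08.
Cost at Q = 580: (53,040/580)×328 + (580/2)×21 = $29,995.03 + $6,090.00 = $36,085.03.
Excess = $36,085.03 − $27,031.08 = $9,053.96.

Extra cost ≈ $9,053.96 per year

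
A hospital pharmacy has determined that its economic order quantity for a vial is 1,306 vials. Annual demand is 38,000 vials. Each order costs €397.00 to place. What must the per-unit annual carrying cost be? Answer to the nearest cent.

The basic EOQ model gives Q* = √(2DS/H); rearrange for the unknown.
From Q* = √(2DS/H): H = 2DS / Q*² = 2 × 38,000 × 397 / 1,306² = 17.6896.

H ≈ €17.69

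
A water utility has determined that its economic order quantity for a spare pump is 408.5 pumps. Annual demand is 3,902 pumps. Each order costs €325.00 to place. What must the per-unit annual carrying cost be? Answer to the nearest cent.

The basic EOQ model gives Q* = √(2DS/H); rearrange for the unknown.
From Q* = √(2DS/H): H = 2DS / Q*² = 2 × 3,902 × 325 / 408.5² = 15.1991.

H ≈ €15.20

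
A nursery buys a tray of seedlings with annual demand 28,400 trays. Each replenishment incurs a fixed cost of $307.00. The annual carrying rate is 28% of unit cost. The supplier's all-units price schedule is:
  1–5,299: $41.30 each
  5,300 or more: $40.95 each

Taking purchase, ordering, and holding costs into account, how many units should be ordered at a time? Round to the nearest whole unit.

Q* ≈ 1,228 trays

Holding cost per unit per year at price C is H = 0.28·C.
For each price level, check whether its EOQ is feasible; otherwise the best quantity at that price is the breakpoint.
EOQ at $41.30 = 1228.0 (feasible in tier 1): TC = 28,400×$41.30 + (28,400/1228.0)×307 + (1228.0/2)×0.28×$41.30 = $1,187,120.30.
EOQ at $40.95 = 1233.2 < 5300, so use break Q=5300: TC = 28,400×$40.95 + (28,400/5300.0)×307 + (5300.0/2)×0.28×$40.95 = $1,195,009.96.
Lowest total cost is $1,187,120.30 at Q = 1228.0.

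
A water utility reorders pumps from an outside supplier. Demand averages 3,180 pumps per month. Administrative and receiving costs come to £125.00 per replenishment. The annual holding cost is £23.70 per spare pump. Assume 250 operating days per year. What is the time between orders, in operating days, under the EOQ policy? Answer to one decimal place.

Annual demand D = 3,180 × 12 = 38,160.
EOQ = √(2DS/H) = √(2 × 38,160 × 125 / 23.7) ≈ 634.45.
Cycle time = Q*/D × 250 = 634.45 / 38,160 × 250 ≈ 4.157 days.

T ≈ 4.2 days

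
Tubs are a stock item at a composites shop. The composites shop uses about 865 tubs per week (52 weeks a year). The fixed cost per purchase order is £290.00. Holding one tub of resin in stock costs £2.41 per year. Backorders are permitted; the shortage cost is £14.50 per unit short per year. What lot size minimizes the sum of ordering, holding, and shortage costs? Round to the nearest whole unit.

Q* ≈ 3,553 tubs

Annual demand D = 865 × 52 = 44,980.
With planned backorders, Q* = √(2DS/H) · √((H+B)/B).
√(2DS/H) = √(2 × 44,980 × 290 / 2.41) = 3290.146.
√((H+B)/B) = √((2.41+14.5)/14.5) = 1.0799.
Q* ≈ 3553.064.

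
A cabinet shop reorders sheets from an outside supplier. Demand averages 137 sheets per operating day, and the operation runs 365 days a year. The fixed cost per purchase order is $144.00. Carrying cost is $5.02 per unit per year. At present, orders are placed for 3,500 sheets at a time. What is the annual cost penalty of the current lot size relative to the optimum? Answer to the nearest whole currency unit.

Annual demand D = 137 × 365 = 50,005.
EOQ = √(2DS/H) = √(2 × 50,005 × 144 / 5.02) ≈ 1693.76.
Cost at Q* = (D/Q*)S + (Q*/2)H = √(2DSH) ≈ $8,502.66.
Cost at Q = 3,500: (50,005/3,500)×144 + (3,500/2)×5.02 = $2,057.35 + $8,785.00 = $10,842.35.
Excess = $10,842.35 − $8,502.66 = $2,339.69.

Extra cost ≈ $2,340 per year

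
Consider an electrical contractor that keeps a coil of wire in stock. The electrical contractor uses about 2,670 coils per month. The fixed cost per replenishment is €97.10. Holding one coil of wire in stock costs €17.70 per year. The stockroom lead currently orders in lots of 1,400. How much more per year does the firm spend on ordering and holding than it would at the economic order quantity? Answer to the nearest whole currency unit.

Extra cost ≈ €4,118 per year

Annual demand D = 2,670 × 12 = 32,040.
EOQ = √(2DS/H) = √(2 × 32,040 × 97.1 / 17.7) ≈ 592.90.
Cost at Q* = (D/Q*)S + (Q*/2)H = √(2DSH) ≈ €10,494.40.
Cost at Q = 1,400: (32,040/1,400)×97.1 + (1,400/2)×17.7 = €2,222.20 + €12,390.00 = €14,612.20.
Excess = €14,612.20 − €10,494.40 = €4,117.81.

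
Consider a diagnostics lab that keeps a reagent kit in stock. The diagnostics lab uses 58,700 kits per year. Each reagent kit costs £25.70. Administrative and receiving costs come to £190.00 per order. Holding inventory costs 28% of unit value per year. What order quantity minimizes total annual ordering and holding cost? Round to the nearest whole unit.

Q* ≈ 1,761 kits

Holding cost H = 0.28 × £25.70 = £7.1960 per unit per year.
EOQ = √(2DS / H) = √(2 × 58,700 × 190 / 7.196).
= √(22,306,000 / 7.196) = √3,099,777.6543 ≈ 1760.619.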